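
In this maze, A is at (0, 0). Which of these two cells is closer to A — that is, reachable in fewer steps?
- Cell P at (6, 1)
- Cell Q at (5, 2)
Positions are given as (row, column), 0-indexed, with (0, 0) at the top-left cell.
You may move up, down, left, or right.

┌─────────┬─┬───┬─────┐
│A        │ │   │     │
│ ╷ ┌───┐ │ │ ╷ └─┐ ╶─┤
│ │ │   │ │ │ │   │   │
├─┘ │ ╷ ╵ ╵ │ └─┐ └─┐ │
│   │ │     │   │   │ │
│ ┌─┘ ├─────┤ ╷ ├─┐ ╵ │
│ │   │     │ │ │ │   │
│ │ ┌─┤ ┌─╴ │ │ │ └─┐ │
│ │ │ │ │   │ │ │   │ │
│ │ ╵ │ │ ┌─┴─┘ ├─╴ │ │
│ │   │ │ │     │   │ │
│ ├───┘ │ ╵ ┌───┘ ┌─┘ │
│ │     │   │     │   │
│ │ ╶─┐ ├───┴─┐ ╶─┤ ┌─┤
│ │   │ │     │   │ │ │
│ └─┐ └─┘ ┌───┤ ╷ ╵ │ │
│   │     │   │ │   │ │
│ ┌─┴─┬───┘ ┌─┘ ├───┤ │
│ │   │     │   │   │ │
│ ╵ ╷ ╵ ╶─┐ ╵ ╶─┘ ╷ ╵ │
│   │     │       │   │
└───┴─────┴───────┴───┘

Shortest path A → P at (6, 1): 63 steps
Shortest path A → Q at (5, 2): 15 steps

Q is closer (15 steps vs 63 steps).

Path to P:

┌─────────┬─┬───┬─────┐
│A ↓      │ │↓ ↰│     │
│ ╷ ┌───┐ │ │ ╷ └─┐ ╶─┤
│ │↓│   │ │ │↓│↑ ↰│   │
├─┘ │ ╷ ╵ ╵ │ └─┐ └─┐ │
│↓ ↲│ │     │↳ ↓│↑ ↰│ │
│ ┌─┘ ├─────┤ ╷ ├─┐ ╵ │
│↓│   │↓ ← ↰│ │↓│ │↑ ↰│
│ │ ┌─┤ ┌─╴ │ │ │ └─┐ │
│↓│ │ │↓│↱ ↑│ │↓│   │↑│
│ │ ╵ │ │ ┌─┴─┘ ├─╴ │ │
│↓│   │↓│↑│↓ ← ↲│   │↑│
│ ├───┘ │ ╵ ┌───┘ ┌─┘ │
│↓│P ← ↲│↑ ↲│     │↱ ↑│
│ │ ╶─┐ ├───┴─┐ ╶─┤ ┌─┤
│↓│   │ │     │↱ ↓│↑│ │
│ └─┐ └─┘ ┌───┤ ╷ ╵ │ │
│↓  │     │   │↑│↳ ↑│ │
│ ┌─┴─┬───┘ ┌─┘ ├───┤ │
│↓│↱ ↓│↱ → ↓│↱ ↑│   │ │
│ ╵ ╷ ╵ ╶─┐ ╵ ╶─┘ ╷ ╵ │
│↳ ↑│↳ ↑  │↳ ↑    │   │
└───┴─────┴───────┴───┘

Path to Q:

┌─────────┬─┬───┬─────┐
│A → → → ↓│ │   │     │
│ ╷ ┌───┐ │ │ ╷ └─┐ ╶─┤
│ │ │↓ ↰│↓│ │ │   │   │
├─┘ │ ╷ ╵ ╵ │ └─┐ └─┐ │
│   │↓│↑ ↲  │   │   │ │
│ ┌─┘ ├─────┤ ╷ ├─┐ ╵ │
│ │↓ ↲│     │ │ │ │   │
│ │ ┌─┤ ┌─╴ │ │ │ └─┐ │
│ │↓│ │ │   │ │ │   │ │
│ │ ╵ │ │ ┌─┴─┘ ├─╴ │ │
│ │↳ Q│ │ │     │   │ │
│ ├───┘ │ ╵ ┌───┘ ┌─┘ │
│ │     │   │     │   │
│ │ ╶─┐ ├───┴─┐ ╶─┤ ┌─┤
│ │   │ │     │   │ │ │
│ └─┐ └─┘ ┌───┤ ╷ ╵ │ │
│   │     │   │ │   │ │
│ ┌─┴─┬───┘ ┌─┘ ├───┤ │
│ │   │     │   │   │ │
│ ╵ ╷ ╵ ╶─┐ ╵ ╶─┘ ╷ ╵ │
│   │     │       │   │
└───┴─────┴───────┴───┘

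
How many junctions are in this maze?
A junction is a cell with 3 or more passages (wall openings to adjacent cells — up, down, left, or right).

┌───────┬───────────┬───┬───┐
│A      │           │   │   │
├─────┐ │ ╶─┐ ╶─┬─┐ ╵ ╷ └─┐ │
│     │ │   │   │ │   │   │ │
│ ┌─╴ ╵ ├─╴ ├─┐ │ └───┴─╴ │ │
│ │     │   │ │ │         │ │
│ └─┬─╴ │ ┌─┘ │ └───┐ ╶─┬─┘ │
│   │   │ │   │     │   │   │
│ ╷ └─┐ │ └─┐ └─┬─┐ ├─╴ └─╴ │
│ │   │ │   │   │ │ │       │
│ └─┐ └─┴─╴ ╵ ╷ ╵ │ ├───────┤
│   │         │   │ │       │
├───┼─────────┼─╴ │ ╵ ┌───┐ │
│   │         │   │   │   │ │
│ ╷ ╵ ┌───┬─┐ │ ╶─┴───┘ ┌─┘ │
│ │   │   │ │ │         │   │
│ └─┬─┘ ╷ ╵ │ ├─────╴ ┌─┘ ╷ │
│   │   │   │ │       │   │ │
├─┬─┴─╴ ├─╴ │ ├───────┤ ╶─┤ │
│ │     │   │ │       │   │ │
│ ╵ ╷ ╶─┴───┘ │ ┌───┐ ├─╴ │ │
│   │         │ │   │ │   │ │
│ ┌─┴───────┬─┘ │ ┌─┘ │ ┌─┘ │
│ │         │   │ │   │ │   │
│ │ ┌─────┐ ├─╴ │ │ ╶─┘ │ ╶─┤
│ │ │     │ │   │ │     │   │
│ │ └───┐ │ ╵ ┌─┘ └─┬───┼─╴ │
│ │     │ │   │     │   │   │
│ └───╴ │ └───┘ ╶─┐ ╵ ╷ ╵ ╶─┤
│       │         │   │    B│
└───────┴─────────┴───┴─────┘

Checking each cell for number of passages:

Junctions found (3+ passages):
  (0, 6): 3 passages
  (2, 2): 3 passages
  (2, 3): 3 passages
  (2, 10): 3 passages
  (3, 0): 3 passages
  (3, 3): 3 passages
  (3, 6): 3 passages
  (3, 13): 3 passages
  (4, 6): 3 passages
  (4, 11): 3 passages
  (5, 5): 3 passages
  (5, 8): 3 passages
  (7, 10): 3 passages
  (7, 13): 3 passages
  (8, 3): 3 passages
  (8, 5): 3 passages
  (9, 2): 3 passages
  (10, 0): 3 passages
  (11, 7): 3 passages
  (13, 8): 3 passages
  (14, 7): 3 passages
  (14, 12): 3 passages
Total junctions: 22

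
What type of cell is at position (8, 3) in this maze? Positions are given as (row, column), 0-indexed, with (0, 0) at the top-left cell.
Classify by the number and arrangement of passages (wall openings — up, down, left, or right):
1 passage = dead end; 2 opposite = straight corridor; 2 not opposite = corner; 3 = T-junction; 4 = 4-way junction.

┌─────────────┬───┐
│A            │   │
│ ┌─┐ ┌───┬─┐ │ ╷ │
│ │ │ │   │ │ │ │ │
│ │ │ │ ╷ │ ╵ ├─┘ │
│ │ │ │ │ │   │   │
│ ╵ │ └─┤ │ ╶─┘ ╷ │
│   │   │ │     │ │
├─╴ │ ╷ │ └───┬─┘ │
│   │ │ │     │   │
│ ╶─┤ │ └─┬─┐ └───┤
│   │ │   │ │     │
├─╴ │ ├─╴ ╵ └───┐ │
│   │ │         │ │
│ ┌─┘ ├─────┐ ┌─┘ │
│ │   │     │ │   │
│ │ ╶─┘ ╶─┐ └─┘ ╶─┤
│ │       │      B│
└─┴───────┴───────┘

Checking cell at (8, 3):
Number of passages: 3
Cell type: T-junction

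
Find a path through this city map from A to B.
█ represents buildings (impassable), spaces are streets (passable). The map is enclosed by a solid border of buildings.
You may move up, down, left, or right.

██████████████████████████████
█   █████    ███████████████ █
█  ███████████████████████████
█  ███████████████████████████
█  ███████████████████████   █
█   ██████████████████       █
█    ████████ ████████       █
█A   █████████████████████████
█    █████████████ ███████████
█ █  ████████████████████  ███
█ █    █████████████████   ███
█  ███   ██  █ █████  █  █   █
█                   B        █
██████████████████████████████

Finding the shortest path from A to B:
Movement: cardinal only
Path length: 24 steps
Directions: down → down → down → down → down → right → right → right → right → right → right → right → right → right → right → right → right → right → right → right → right → right → right → right

Solution:

██████████████████████████████
█   █████    ███████████████ █
█  ███████████████████████████
█  ███████████████████████████
█  ███████████████████████   █
█   ██████████████████       █
█    ████████ ████████       █
█A   █████████████████████████
█↓   █████████████ ███████████
█↓█  ████████████████████  ███
█↓█    █████████████████   ███
█↓ ███   ██  █ █████  █  █   █
█↳→→→→→→→→→→→→→→→→→→B        █
██████████████████████████████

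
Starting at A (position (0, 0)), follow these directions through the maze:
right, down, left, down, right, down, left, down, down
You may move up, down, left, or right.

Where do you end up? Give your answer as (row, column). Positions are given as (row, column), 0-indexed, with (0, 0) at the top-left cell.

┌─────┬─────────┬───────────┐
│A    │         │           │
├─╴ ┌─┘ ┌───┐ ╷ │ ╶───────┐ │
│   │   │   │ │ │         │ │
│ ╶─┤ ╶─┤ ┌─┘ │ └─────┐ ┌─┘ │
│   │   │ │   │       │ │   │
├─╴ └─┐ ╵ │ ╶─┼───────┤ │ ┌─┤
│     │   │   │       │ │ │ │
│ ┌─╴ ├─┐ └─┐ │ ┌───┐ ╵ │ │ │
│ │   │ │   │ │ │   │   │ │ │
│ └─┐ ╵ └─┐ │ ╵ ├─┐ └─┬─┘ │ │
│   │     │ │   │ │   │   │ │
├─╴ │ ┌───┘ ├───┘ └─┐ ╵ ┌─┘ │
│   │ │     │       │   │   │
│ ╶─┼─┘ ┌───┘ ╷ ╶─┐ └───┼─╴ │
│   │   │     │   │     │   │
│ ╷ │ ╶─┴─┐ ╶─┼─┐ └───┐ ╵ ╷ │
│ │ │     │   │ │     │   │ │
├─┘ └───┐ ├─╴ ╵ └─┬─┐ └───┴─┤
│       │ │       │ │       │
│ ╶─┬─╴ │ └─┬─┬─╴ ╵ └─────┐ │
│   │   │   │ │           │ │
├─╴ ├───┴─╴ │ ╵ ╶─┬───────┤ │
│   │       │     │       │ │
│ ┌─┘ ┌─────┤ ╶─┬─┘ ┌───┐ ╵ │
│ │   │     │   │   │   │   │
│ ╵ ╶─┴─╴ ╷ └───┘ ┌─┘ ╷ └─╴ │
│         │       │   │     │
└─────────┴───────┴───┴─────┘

Following directions step by step:
Start: (0, 0)
  right: (0, 0) → (0, 1)
  down: (0, 1) → (1, 1)
  left: (1, 1) → (1, 0)
  down: (1, 0) → (2, 0)
  right: (2, 0) → (2, 1)
  down: (2, 1) → (3, 1)
  left: (3, 1) → (3, 0)
  down: (3, 0) → (4, 0)
  down: (4, 0) → (5, 0)
Final position: (5, 0)

Path taken:

┌─────┬─────────┬───────────┐
│A ↓  │         │           │
├─╴ ┌─┘ ┌───┐ ╷ │ ╶───────┐ │
│↓ ↲│   │   │ │ │         │ │
│ ╶─┤ ╶─┤ ┌─┘ │ └─────┐ ┌─┘ │
│↳ ↓│   │ │   │       │ │   │
├─╴ └─┐ ╵ │ ╶─┼───────┤ │ ┌─┤
│↓ ↲  │   │   │       │ │ │ │
│ ┌─╴ ├─┐ └─┐ │ ┌───┐ ╵ │ │ │
│↓│   │ │   │ │ │   │   │ │ │
│ └─┐ ╵ └─┐ │ ╵ ├─┐ └─┬─┘ │ │
│B  │     │ │   │ │   │   │ │
├─╴ │ ┌───┘ ├───┘ └─┐ ╵ ┌─┘ │
│   │ │     │       │   │   │
│ ╶─┼─┘ ┌───┘ ╷ ╶─┐ └───┼─╴ │
│   │   │     │   │     │   │
│ ╷ │ ╶─┴─┐ ╶─┼─┐ └───┐ ╵ ╷ │
│ │ │     │   │ │     │   │ │
├─┘ └───┐ ├─╴ ╵ └─┬─┐ └───┴─┤
│       │ │       │ │       │
│ ╶─┬─╴ │ └─┬─┬─╴ ╵ └─────┐ │
│   │   │   │ │           │ │
├─╴ ├───┴─╴ │ ╵ ╶─┬───────┤ │
│   │       │     │       │ │
│ ┌─┘ ┌─────┤ ╶─┬─┘ ┌───┐ ╵ │
│ │   │     │   │   │   │   │
│ ╵ ╶─┴─╴ ╷ └───┘ ┌─┘ ╷ └─╴ │
│         │       │   │     │
└─────────┴───────┴───┴─────┘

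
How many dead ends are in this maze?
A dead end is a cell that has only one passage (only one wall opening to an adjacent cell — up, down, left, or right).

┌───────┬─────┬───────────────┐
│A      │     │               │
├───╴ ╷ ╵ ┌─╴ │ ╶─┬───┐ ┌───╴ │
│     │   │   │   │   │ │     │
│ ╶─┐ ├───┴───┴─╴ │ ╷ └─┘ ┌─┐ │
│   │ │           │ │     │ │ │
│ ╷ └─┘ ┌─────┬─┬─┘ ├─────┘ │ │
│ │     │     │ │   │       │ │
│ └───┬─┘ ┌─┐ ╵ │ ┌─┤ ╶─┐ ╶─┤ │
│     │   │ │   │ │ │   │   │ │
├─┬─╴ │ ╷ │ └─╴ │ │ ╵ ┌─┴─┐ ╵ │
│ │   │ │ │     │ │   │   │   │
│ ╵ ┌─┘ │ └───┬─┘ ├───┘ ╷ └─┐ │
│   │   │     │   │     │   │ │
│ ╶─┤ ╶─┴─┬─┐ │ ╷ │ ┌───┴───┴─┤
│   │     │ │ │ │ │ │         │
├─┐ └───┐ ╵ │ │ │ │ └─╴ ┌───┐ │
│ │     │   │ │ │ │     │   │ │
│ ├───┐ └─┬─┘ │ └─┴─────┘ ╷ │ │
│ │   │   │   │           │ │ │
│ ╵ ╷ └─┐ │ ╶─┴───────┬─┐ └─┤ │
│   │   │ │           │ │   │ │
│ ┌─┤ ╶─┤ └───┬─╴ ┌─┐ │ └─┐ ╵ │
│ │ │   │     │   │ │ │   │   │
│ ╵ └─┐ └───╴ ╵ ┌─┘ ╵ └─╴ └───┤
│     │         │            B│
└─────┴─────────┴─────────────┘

Checking each cell for number of passages:

Dead ends found at positions:
  (0, 0)
  (1, 5)
  (1, 11)
  (2, 2)
  (2, 13)
  (3, 7)
  (4, 5)
  (4, 9)
  (4, 11)
  (5, 0)
  (6, 13)
  (6, 14)
  (7, 5)
  (7, 10)
  (8, 0)
  (8, 8)
  (9, 13)
  (10, 3)
  (10, 11)
  (11, 1)
  (11, 9)
  (12, 2)
  (12, 8)
  (12, 14)
Total dead ends: 24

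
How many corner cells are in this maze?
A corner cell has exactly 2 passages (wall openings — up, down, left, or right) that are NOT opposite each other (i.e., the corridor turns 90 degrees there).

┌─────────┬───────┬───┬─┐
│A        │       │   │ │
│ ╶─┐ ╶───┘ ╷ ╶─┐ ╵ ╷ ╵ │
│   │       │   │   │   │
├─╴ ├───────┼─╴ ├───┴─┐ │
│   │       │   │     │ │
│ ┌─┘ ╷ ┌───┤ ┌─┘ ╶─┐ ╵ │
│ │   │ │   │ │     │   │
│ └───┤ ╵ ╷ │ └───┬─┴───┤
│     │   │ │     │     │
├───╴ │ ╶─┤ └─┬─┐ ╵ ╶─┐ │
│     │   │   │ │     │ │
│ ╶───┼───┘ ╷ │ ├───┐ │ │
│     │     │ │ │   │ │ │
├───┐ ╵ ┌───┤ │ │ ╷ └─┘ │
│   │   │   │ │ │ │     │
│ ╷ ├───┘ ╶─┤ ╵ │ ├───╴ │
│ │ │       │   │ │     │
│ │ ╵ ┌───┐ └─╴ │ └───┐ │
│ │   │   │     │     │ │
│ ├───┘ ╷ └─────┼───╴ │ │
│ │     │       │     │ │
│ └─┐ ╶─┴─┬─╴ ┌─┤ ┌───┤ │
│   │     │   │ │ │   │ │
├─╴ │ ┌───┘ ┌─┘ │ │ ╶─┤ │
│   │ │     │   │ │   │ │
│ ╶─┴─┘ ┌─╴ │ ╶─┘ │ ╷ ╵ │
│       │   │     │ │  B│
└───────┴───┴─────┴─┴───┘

Counting corner cells (2 non-opposite passages):
Total corners: 84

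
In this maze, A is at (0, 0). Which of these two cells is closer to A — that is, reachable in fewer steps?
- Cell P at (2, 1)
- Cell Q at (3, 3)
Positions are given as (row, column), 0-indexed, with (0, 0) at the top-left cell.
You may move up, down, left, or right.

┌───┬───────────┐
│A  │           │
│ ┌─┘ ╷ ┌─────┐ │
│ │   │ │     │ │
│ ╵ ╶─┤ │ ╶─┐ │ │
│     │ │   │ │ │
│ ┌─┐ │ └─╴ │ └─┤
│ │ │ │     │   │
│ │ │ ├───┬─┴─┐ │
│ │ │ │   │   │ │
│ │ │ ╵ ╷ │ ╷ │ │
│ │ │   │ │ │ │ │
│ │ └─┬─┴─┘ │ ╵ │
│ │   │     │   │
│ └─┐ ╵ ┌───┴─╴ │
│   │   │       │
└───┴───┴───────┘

Shortest path A → P at (2, 1): 3 steps
Shortest path A → Q at (3, 3): 10 steps

P is closer (3 steps vs 10 steps).

Path to P:

┌───┬───────────┐
│A  │           │
│ ┌─┘ ╷ ┌─────┐ │
│↓│   │ │     │ │
│ ╵ ╶─┤ │ ╶─┐ │ │
│↳ P  │ │   │ │ │
│ ┌─┐ │ └─╴ │ └─┤
│ │ │ │     │   │
│ │ │ ├───┬─┴─┐ │
│ │ │ │   │   │ │
│ │ │ ╵ ╷ │ ╷ │ │
│ │ │   │ │ │ │ │
│ │ └─┬─┴─┘ │ ╵ │
│ │   │     │   │
│ └─┐ ╵ ┌───┴─╴ │
│   │   │       │
└───┴───┴───────┘

Path to Q:

┌───┬───────────┐
│A  │↱ ↓        │
│ ┌─┘ ╷ ┌─────┐ │
│↓│↱ ↑│↓│     │ │
│ ╵ ╶─┤ │ ╶─┐ │ │
│↳ ↑  │↓│   │ │ │
│ ┌─┐ │ └─╴ │ └─┤
│ │ │ │Q    │   │
│ │ │ ├───┬─┴─┐ │
│ │ │ │   │   │ │
│ │ │ ╵ ╷ │ ╷ │ │
│ │ │   │ │ │ │ │
│ │ └─┬─┴─┘ │ ╵ │
│ │   │     │   │
│ └─┐ ╵ ┌───┴─╴ │
│   │   │       │
└───┴───┴───────┘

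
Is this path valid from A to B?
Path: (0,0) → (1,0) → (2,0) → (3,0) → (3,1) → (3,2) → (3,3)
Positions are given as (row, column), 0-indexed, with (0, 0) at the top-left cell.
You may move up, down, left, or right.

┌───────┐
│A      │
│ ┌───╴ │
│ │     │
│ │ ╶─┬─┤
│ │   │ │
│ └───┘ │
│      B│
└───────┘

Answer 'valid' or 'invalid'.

Checking path validity:
Result: All consecutive moves are passable.

valid

Correct solution:

┌───────┐
│A      │
│ ┌───╴ │
│↓│     │
│ │ ╶─┬─┤
│↓│   │ │
│ └───┘ │
│↳ → → B│
└───────┘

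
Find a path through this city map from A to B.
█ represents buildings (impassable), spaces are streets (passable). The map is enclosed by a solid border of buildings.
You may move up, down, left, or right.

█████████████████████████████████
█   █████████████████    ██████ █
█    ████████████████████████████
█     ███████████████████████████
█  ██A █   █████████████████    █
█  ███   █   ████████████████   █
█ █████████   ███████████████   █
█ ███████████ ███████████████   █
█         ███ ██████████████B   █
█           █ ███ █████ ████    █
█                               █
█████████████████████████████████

Finding the shortest path from A to B:
Movement: cardinal only
Path length: 33 steps
Directions: right → down → right → right → up → right → right → down → right → down → right → right → down → down → down → down → right → right → right → right → right → right → right → right → right → right → right → right → right → right → right → up → up

Solution:

█████████████████████████████████
█   █████████████████    ██████ █
█    ████████████████████████████
█     ███████████████████████████
█  ██A↓█↱→↓█████████████████    █
█  ███↳→↑█↳↓ ████████████████   █
█ █████████↳→↓███████████████   █
█ ███████████↓███████████████   █
█         ███↓██████████████B   █
█           █↓███ █████ ████↑   █
█            ↳→→→→→→→→→→→→→→↑   █
█████████████████████████████████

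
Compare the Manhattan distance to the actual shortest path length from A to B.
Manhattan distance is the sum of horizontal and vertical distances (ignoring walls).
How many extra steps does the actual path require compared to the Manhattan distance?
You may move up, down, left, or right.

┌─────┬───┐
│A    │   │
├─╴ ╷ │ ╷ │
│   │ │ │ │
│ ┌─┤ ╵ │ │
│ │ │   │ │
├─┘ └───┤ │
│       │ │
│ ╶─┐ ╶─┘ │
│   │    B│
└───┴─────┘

Manhattan distance: |4 - 0| + |4 - 0| = 8
Actual path length: 12
Extra steps: 12 - 8 = 4

Solution:

┌─────┬───┐
│A → ↓│↱ ↓│
├─╴ ╷ │ ╷ │
│   │↓│↑│↓│
│ ┌─┤ ╵ │ │
│ │ │↳ ↑│↓│
├─┘ └───┤ │
│       │↓│
│ ╶─┐ ╶─┘ │
│   │    B│
└───┴─────┘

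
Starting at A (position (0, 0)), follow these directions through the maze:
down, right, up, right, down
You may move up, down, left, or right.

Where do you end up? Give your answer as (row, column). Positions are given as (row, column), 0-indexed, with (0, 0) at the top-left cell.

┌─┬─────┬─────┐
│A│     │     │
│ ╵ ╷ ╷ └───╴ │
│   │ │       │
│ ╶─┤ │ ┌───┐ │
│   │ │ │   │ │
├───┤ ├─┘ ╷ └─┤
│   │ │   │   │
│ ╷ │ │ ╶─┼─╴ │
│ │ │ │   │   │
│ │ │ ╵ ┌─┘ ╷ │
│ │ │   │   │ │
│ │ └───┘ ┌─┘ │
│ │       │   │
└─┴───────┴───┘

Following directions step by step:
Start: (0, 0)
  down: (0, 0) → (1, 0)
  right: (1, 0) → (1, 1)
  up: (1, 1) → (0, 1)
  right: (0, 1) → (0, 2)
  down: (0, 2) → (1, 2)
Final position: (1, 2)

Path taken:

┌─┬─────┬─────┐
│A│↱ ↓  │     │
│ ╵ ╷ ╷ └───╴ │
│↳ ↑│B│       │
│ ╶─┤ │ ┌───┐ │
│   │ │ │   │ │
├───┤ ├─┘ ╷ └─┤
│   │ │   │   │
│ ╷ │ │ ╶─┼─╴ │
│ │ │ │   │   │
│ │ │ ╵ ┌─┘ ╷ │
│ │ │   │   │ │
│ │ └───┘ ┌─┘ │
│ │       │   │
└─┴───────┴───┘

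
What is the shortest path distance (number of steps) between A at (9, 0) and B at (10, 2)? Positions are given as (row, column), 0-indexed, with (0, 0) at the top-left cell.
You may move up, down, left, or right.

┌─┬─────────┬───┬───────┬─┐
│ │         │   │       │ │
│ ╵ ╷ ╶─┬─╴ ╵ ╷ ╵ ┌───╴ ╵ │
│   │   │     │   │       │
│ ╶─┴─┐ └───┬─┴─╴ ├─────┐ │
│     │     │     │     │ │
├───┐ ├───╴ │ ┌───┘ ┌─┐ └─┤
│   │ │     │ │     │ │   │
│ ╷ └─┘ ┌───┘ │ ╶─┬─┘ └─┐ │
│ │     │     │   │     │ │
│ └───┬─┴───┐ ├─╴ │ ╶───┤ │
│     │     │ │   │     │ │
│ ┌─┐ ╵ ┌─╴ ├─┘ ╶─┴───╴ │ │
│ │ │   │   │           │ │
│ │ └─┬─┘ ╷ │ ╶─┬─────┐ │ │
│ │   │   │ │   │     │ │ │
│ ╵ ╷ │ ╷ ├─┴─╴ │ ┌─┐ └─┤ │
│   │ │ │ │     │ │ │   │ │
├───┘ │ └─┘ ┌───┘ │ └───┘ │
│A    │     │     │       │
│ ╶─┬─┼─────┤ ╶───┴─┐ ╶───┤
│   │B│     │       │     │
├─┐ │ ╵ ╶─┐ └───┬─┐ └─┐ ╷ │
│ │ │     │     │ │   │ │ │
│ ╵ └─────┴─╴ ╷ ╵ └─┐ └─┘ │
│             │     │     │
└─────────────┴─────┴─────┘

Finding path from (9, 0) to (10, 2):
Path: (9,0) → (10,0) → (10,1) → (11,1) → (12,1) → (12,2) → (12,3) → (12,4) → (12,5) → (12,6) → (11,6) → (11,5) → (10,5) → (10,4) → (10,3) → (11,3) → (11,2) → (10,2)
Distance: 17 steps

Solution:

┌─┬─────────┬───┬───────┬─┐
│ │         │   │       │ │
│ ╵ ╷ ╶─┬─╴ ╵ ╷ ╵ ┌───╴ ╵ │
│   │   │     │   │       │
│ ╶─┴─┐ └───┬─┴─╴ ├─────┐ │
│     │     │     │     │ │
├───┐ ├───╴ │ ┌───┘ ┌─┐ └─┤
│   │ │     │ │     │ │   │
│ ╷ └─┘ ┌───┘ │ ╶─┬─┘ └─┐ │
│ │     │     │   │     │ │
│ └───┬─┴───┐ ├─╴ │ ╶───┤ │
│     │     │ │   │     │ │
│ ┌─┐ ╵ ┌─╴ ├─┘ ╶─┴───╴ │ │
│ │ │   │   │           │ │
│ │ └─┬─┘ ╷ │ ╶─┬─────┐ │ │
│ │   │   │ │   │     │ │ │
│ ╵ ╷ │ ╷ ├─┴─╴ │ ┌─┐ └─┤ │
│   │ │ │ │     │ │ │   │ │
├───┘ │ └─┘ ┌───┘ │ └───┘ │
│A    │     │     │       │
│ ╶─┬─┼─────┤ ╶───┴─┐ ╶───┤
│↳ ↓│B│↓ ← ↰│       │     │
├─┐ │ ╵ ╶─┐ └───┬─┐ └─┐ ╷ │
│ │↓│↑ ↲  │↑ ↰  │ │   │ │ │
│ ╵ └─────┴─╴ ╷ ╵ └─┐ └─┘ │
│  ↳ → → → → ↑│     │     │
└─────────────┴─────┴─────┘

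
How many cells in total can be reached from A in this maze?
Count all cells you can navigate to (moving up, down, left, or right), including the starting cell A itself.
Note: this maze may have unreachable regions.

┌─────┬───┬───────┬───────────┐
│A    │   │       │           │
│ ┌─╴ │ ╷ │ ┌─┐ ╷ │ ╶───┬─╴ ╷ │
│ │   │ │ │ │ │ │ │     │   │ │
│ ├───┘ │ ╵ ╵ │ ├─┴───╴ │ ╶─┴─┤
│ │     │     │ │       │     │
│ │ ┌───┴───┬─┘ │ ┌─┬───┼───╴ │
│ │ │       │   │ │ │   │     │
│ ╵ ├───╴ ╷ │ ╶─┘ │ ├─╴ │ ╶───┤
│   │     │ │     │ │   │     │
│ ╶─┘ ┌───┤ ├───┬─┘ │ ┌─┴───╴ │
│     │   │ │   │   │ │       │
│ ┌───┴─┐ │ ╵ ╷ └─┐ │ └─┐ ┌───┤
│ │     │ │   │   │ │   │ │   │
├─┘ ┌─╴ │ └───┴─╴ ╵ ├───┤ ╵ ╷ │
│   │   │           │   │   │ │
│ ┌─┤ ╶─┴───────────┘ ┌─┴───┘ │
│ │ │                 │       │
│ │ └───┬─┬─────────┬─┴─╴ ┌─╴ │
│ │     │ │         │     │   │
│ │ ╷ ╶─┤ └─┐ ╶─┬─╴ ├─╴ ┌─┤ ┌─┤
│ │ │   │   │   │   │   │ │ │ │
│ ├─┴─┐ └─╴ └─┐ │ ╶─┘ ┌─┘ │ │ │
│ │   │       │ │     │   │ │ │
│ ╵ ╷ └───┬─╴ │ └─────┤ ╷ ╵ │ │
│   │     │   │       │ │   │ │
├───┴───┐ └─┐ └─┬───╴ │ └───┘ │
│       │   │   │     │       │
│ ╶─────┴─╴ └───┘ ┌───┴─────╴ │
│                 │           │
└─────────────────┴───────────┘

Using BFS/flood-fill to find all reachable cells from A:
Maze size: 15 × 15 = 225 total cells
25 cell(s) are walled off and cannot be reached from A.
Reachable cells: 200

Reachable region (· marks reachable cells):

┌─────┬───┬───────┬───────────┐
│A · ·│· ·│· · · ·│· · · · · ·│
│ ┌─╴ │ ╷ │ ┌─┐ ╷ │ ╶───┬─╴ ╷ │
│·│· ·│·│·│·│·│·│·│· · ·│· ·│·│
│ ├───┘ │ ╵ ╵ │ ├─┴───╴ │ ╶─┴─┤
│·│· · ·│· · ·│·│· · · ·│· · ·│
│ │ ┌───┴───┬─┘ │ ┌─┬───┼───╴ │
│·│·│· · · ·│· ·│·│·│   │· · ·│
│ ╵ ├───╴ ╷ │ ╶─┘ │ ├─╴ │ ╶───┤
│· ·│· · ·│·│· · ·│·│   │· · ·│
│ ╶─┘ ┌───┤ ├───┬─┘ │ ┌─┴───╴ │
│· · ·│· ·│·│· ·│· ·│ │· · · ·│
│ ┌───┴─┐ │ ╵ ╷ └─┐ │ └─┐ ┌───┤
│·│· · ·│·│· ·│· ·│·│   │·│· ·│
├─┘ ┌─╴ │ └───┴─╴ ╵ ├───┤ ╵ ╷ │
│· ·│· ·│· · · · · ·│· ·│· ·│·│
│ ┌─┤ ╶─┴───────────┘ ┌─┴───┘ │
│·│ │· · · · · · · · ·│· · · ·│
│ │ └───┬─┬─────────┬─┴─╴ ┌─╴ │
│·│     │ │· · · · ·│· · ·│· ·│
│ │ ╷ ╶─┤ └─┐ ╶─┬─╴ ├─╴ ┌─┤ ┌─┤
│·│ │   │   │· ·│· ·│· ·│·│·│·│
│ ├─┴─┐ └─╴ └─┐ │ ╶─┘ ┌─┘ │ │ │
│·│· ·│       │·│· · ·│· ·│·│·│
│ ╵ ╷ └───┬─╴ │ └─────┤ ╷ ╵ │ │
│· ·│· · ·│   │· · · ·│·│· ·│·│
├───┴───┐ └─┐ └─┬───╴ │ └───┘ │
│· · · ·│· ·│   │· · ·│· · · ·│
│ ╶─────┴─╴ └───┘ ┌───┴─────╴ │
│· · · · · · · · ·│· · · · · ·│
└─────────────────┴───────────┘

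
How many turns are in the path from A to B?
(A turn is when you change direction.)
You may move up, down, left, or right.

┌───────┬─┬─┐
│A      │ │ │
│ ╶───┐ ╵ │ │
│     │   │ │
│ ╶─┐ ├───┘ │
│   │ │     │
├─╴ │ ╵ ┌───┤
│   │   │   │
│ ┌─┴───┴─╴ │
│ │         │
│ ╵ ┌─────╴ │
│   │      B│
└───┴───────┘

Directions: down, down, right, down, left, down, down, right, up, right, right, right, right, down
Number of turns: 8

Solution:

┌───────┬─┬─┐
│A      │ │ │
│ ╶───┐ ╵ │ │
│↓    │   │ │
│ ╶─┐ ├───┘ │
│↳ ↓│ │     │
├─╴ │ ╵ ┌───┤
│↓ ↲│   │   │
│ ┌─┴───┴─╴ │
│↓│↱ → → → ↓│
│ ╵ ┌─────╴ │
│↳ ↑│      B│
└───┴───────┘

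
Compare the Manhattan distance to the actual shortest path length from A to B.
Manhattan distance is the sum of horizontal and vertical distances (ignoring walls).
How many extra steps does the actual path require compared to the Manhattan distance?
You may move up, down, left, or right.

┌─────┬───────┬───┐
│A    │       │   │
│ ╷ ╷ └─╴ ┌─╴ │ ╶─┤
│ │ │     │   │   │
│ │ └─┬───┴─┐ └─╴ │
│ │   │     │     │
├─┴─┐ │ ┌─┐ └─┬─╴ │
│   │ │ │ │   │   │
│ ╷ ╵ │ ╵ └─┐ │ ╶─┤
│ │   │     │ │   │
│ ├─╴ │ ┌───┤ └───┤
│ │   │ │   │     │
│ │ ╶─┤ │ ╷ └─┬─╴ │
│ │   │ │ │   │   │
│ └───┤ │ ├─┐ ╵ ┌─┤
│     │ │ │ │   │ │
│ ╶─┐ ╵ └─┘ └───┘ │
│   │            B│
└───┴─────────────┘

Manhattan distance: |8 - 0| + |8 - 0| = 16
Actual path length: 22
Extra steps: 22 - 16 = 6

Solution:

┌─────┬───────┬───┐
│A ↓  │       │   │
│ ╷ ╷ └─╴ ┌─╴ │ ╶─┤
│ │↓│     │   │   │
│ │ └─┬───┴─┐ └─╴ │
│ │↳ ↓│     │     │
├─┴─┐ │ ┌─┐ └─┬─╴ │
│↓ ↰│↓│ │ │   │   │
│ ╷ ╵ │ ╵ └─┐ │ ╶─┤
│↓│↑ ↲│     │ │   │
│ ├─╴ │ ┌───┤ └───┤
│↓│   │ │   │     │
│ │ ╶─┤ │ ╷ └─┬─╴ │
│↓│   │ │ │   │   │
│ └───┤ │ ├─┐ ╵ ┌─┤
│↳ → ↓│ │ │ │   │ │
│ ╶─┐ ╵ └─┘ └───┘ │
│   │↳ → → → → → B│
└───┴─────────────┘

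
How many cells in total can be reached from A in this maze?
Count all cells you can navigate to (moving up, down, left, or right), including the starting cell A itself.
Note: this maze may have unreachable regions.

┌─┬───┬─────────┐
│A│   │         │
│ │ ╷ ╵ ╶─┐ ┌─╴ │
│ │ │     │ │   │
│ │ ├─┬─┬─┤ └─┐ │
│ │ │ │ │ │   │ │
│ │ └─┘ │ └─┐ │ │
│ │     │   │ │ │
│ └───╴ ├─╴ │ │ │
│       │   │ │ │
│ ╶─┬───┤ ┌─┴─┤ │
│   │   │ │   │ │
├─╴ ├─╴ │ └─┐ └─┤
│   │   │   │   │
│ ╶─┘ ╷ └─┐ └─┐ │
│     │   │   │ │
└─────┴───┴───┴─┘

Using BFS/flood-fill to find all reachable cells from A:
Maze size: 8 × 8 = 64 total cells
16 cell(s) are walled off and cannot be reached from A.
Reachable cells: 48

Reachable region (· marks reachable cells):

┌─┬───┬─────────┐
│A│· ·│· · · · ·│
│ │ ╷ ╵ ╶─┐ ┌─╴ │
│·│·│· · ·│·│· ·│
│ │ ├─┬─┬─┤ └─┐ │
│·│·│ │·│ │· ·│·│
│ │ └─┘ │ └─┐ │ │
│·│· · ·│   │·│·│
│ └───╴ ├─╴ │ │ │
│· · · ·│   │·│·│
│ ╶─┬───┤ ┌─┴─┤ │
│· ·│· ·│ │   │·│
├─╴ ├─╴ │ └─┐ └─┤
│· ·│· ·│   │   │
│ ╶─┘ ╷ └─┐ └─┐ │
│· · ·│· ·│   │ │
└─────┴───┴───┴─┘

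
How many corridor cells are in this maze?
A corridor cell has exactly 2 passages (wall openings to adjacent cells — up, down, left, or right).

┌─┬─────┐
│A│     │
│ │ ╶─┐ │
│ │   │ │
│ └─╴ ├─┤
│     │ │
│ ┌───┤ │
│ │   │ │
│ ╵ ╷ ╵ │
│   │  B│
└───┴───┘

Counting cells with exactly 2 passages:
Total corridor cells: 16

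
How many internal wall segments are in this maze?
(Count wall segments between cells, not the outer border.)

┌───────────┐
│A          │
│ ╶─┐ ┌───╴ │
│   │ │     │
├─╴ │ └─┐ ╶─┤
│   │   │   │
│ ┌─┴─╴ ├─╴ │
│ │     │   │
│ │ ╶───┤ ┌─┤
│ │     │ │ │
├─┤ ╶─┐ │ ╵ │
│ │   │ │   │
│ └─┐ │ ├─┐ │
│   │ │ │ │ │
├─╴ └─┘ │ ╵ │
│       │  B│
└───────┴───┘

Counting internal wall segments:
Total internal walls: 35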